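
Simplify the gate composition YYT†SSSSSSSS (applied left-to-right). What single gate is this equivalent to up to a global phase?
T†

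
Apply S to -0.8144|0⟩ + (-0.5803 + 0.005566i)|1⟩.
-0.8144|0⟩ + (-0.005566 - 0.5803i)|1⟩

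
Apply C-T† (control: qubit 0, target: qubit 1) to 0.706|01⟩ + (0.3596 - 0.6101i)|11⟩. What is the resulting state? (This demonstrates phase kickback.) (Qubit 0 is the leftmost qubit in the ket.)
0.706|01⟩ + (-0.1771 - 0.6857i)|11⟩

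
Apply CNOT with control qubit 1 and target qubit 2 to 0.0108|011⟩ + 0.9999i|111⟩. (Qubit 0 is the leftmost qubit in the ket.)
0.0108|010⟩ + 0.9999i|110⟩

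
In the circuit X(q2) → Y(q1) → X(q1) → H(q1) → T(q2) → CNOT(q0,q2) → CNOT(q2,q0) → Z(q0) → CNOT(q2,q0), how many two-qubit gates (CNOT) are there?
3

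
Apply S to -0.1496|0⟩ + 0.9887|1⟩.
-0.1496|0⟩ + 0.9887i|1⟩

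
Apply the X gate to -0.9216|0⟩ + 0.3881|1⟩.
0.3881|0⟩ - 0.9216|1⟩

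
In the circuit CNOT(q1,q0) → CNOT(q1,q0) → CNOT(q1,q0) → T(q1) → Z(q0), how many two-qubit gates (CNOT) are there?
3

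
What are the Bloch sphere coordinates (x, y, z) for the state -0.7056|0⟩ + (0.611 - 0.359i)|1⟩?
(-0.8622, 0.5066, -0.004331)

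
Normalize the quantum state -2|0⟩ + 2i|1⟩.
-1/√2|0⟩ + (1/√2)i|1⟩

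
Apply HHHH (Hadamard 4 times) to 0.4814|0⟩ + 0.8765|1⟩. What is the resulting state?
0.4814|0⟩ + 0.8765|1⟩

H² = I, so an even number of Hadamards cancels: H^4 = I and the state is unchanged.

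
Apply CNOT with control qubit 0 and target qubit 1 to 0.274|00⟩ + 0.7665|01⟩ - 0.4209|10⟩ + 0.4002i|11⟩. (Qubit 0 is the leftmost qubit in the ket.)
0.274|00⟩ + 0.7665|01⟩ + 0.4002i|10⟩ - 0.4209|11⟩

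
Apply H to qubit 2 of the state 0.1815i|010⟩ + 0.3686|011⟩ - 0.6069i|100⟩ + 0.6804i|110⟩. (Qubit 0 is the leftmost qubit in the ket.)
(0.2606 + 0.1283i)|010⟩ + (-0.2606 + 0.1283i)|011⟩ - 0.4291i|100⟩ - 0.4291i|101⟩ + 0.4811i|110⟩ + 0.4811i|111⟩

H on qubit 2 mixes each pair of kets that differ only in qubit 2: amplitudes (a, b) of (|…0…⟩, |…1…⟩) become ((a + b)/√2, (a − b)/√2). Kets absent from the input have amplitude 0.
(|010⟩, |011⟩): (a, b) = (0.1815i, 0.3686) → ((0.2606 + 0.1283i), (-0.2606 + 0.1283i))
(|100⟩, |101⟩): (a, b) = (-0.6069i, 0) → (-0.4291i, -0.4291i)
(|110⟩, |111⟩): (a, b) = (0.6804i, 0) → (0.4811i, 0.4811i)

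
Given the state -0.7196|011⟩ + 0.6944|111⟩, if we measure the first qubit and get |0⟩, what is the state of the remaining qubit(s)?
-|11⟩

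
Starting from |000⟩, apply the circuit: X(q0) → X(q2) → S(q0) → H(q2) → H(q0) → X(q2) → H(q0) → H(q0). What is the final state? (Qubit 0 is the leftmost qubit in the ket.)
-(1/2)i|000⟩ + (1/2)i|001⟩ + (1/2)i|100⟩ - (1/2)i|101⟩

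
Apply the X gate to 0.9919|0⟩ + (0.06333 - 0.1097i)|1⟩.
(0.06333 - 0.1097i)|0⟩ + 0.9919|1⟩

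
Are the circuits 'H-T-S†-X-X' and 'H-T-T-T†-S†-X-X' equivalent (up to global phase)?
Yes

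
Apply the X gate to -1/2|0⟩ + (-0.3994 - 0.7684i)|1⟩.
(-0.3994 - 0.7684i)|0⟩ - 1/2|1⟩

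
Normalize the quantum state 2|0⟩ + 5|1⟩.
0.3714|0⟩ + 0.9285|1⟩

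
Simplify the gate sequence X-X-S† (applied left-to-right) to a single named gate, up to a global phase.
S†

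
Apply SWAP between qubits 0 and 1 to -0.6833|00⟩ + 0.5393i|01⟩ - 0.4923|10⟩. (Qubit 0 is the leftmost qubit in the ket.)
-0.6833|00⟩ - 0.4923|01⟩ + 0.5393i|10⟩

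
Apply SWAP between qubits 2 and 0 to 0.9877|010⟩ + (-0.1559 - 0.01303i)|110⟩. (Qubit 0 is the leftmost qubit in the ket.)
0.9877|010⟩ + (-0.1559 - 0.01303i)|011⟩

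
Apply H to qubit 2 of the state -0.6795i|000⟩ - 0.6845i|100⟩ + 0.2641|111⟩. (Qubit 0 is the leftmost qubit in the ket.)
-0.4805i|000⟩ - 0.4805i|001⟩ - 0.484i|100⟩ - 0.484i|101⟩ + 0.1867|110⟩ - 0.1867|111⟩

H on qubit 2 mixes each pair of kets that differ only in qubit 2: amplitudes (a, b) of (|…0…⟩, |…1…⟩) become ((a + b)/√2, (a − b)/√2). Kets absent from the input have amplitude 0.
(|000⟩, |001⟩): (a, b) = (-0.6795i, 0) → (-0.4805i, -0.4805i)
(|100⟩, |101⟩): (a, b) = (-0.6845i, 0) → (-0.484i, -0.484i)
(|110⟩, |111⟩): (a, b) = (0, 0.2641) → (0.1867, -0.1867)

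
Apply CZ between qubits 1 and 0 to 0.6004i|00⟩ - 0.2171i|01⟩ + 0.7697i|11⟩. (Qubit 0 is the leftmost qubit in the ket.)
0.6004i|00⟩ - 0.2171i|01⟩ - 0.7697i|11⟩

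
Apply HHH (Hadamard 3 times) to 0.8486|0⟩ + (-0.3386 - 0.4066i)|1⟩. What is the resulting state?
(0.3606 - 0.2875i)|0⟩ + (0.8395 + 0.2875i)|1⟩

H² = I, so H^3 = H: a single Hadamard. With (a, b) = (0.8486, (-0.3386 - 0.4066i)), H gives ((a + b)/√2, (a − b)/√2) = ((0.3606 - 0.2875i), (0.8395 + 0.2875i)).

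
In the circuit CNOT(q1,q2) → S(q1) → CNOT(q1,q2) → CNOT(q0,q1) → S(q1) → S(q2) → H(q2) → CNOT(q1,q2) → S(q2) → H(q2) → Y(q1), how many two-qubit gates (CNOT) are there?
4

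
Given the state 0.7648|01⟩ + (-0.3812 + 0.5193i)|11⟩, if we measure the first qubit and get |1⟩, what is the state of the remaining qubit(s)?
(-0.5917 + 0.8061i)|1⟩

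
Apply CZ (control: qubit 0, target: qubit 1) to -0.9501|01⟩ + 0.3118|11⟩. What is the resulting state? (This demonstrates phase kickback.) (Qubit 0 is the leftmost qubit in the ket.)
-0.9501|01⟩ - 0.3118|11⟩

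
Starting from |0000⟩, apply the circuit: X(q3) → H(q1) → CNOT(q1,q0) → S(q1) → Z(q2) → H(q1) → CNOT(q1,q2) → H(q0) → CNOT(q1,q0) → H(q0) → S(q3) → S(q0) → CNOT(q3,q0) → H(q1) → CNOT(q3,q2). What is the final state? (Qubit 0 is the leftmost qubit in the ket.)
-(1/√8)i|0001⟩ - (1/√8)i|0011⟩ + (1/√8)i|0101⟩ - (1/√8)i|0111⟩ + (1/√8)i|1001⟩ + (1/√8)i|1011⟩ - (1/√8)i|1101⟩ + (1/√8)i|1111⟩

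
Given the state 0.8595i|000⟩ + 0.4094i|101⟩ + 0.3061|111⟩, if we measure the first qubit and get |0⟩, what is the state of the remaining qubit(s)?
i|00⟩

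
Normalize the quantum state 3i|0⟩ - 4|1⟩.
0.6i|0⟩ - 0.8|1⟩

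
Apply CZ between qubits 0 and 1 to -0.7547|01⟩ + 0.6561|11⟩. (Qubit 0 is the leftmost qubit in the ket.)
-0.7547|01⟩ - 0.6561|11⟩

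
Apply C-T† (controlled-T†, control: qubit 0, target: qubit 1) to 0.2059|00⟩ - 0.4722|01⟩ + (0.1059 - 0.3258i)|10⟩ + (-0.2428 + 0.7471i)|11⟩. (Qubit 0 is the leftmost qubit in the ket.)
0.2059|00⟩ - 0.4722|01⟩ + (0.1059 - 0.3258i)|10⟩ + (0.3566 + 0.7i)|11⟩

C-T† leaves the control-|0⟩ kets |00⟩, |01⟩ unchanged and applies T† to qubit 1 on the control-|1⟩ pair (|10⟩, |11⟩).
T† = [[1, 0], [0, (1/√2 - (1/√2)i)]].
With a = amp(|10⟩) = (0.1059 - 0.3258i) and b = amp(|11⟩) = (-0.2428 + 0.7471i):
new amp(|10⟩) = (1)·a = (0.1059 - 0.3258i)
new amp(|11⟩) = (1/√2 - (1/√2)i)·b = (0.3566 + 0.7i)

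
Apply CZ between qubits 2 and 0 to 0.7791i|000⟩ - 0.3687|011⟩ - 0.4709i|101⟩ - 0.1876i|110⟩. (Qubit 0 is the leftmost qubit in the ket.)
0.7791i|000⟩ - 0.3687|011⟩ + 0.4709i|101⟩ - 0.1876i|110⟩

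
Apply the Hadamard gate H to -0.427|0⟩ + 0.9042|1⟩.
0.3374|0⟩ - 0.9413|1⟩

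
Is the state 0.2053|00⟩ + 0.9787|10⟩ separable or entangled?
Separable

Writing the state as a|00⟩ + b|01⟩ + c|10⟩ + d|11⟩, it is a product state iff ad − bc = 0.
Here (a, b, c, d) = (0.2053, 0, 0.9787, 0): ad − bc = (0.2053)(0) − (0)(0.9787) = 0, so the state is separable.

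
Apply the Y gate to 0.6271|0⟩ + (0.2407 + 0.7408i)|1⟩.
(0.7408 - 0.2407i)|0⟩ + 0.6271i|1⟩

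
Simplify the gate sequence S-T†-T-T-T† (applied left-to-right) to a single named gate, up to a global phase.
S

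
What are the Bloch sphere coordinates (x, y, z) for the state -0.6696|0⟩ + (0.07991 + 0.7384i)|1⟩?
(-0.107, -0.9889, -0.1033)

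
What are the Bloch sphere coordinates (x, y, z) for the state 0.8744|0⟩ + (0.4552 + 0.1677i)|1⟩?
(0.7961, 0.2933, 0.5292)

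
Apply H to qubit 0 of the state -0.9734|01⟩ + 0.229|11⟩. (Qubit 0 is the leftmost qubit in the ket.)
-0.5264|01⟩ - 0.8502|11⟩

H on qubit 0 mixes each pair of kets that differ only in qubit 0: amplitudes (a, b) of (|…0…⟩, |…1…⟩) become ((a + b)/√2, (a − b)/√2). Kets absent from the input have amplitude 0.
(|01⟩, |11⟩): (a, b) = (-0.9734, 0.229) → (-0.5264, -0.8502)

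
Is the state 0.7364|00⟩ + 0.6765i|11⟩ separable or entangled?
Entangled

Writing the state as a|00⟩ + b|01⟩ + c|10⟩ + d|11⟩, it is a product state iff ad − bc = 0.
Here (a, b, c, d) = (0.7364, 0, 0, 0.6765i): ad − bc = (0.7364)(0.6765i) − (0)(0) = 0.4982i ≠ 0, so the state is entangled.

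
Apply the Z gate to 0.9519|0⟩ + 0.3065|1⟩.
0.9519|0⟩ - 0.3065|1⟩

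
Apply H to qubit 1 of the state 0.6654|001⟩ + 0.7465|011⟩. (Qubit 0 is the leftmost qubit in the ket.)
0.9984|001⟩ - 0.05735|011⟩

H on qubit 1 mixes each pair of kets that differ only in qubit 1: amplitudes (a, b) of (|…0…⟩, |…1…⟩) become ((a + b)/√2, (a − b)/√2). Kets absent from the input have amplitude 0.
(|001⟩, |011⟩): (a, b) = (0.6654, 0.7465) → (0.9984, -0.05735)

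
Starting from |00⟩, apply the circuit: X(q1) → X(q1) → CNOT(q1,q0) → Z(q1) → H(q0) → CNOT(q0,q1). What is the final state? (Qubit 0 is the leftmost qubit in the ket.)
1/√2|00⟩ + 1/√2|11⟩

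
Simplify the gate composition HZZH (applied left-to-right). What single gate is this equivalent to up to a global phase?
I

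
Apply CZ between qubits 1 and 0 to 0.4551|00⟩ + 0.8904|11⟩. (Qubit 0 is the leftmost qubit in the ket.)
0.4551|00⟩ - 0.8904|11⟩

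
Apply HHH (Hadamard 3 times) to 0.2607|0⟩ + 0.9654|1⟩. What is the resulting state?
0.867|0⟩ - 0.4983|1⟩

H² = I, so H^3 = H: a single Hadamard. With (a, b) = (0.2607, 0.9654), H gives ((a + b)/√2, (a − b)/√2) = (0.867, -0.4983).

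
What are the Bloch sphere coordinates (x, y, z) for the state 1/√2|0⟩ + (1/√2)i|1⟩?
(0, 1, 0)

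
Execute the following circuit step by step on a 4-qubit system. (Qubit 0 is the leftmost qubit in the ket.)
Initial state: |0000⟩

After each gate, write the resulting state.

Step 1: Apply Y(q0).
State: i|1000⟩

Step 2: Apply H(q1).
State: (1/√2)i|1000⟩ + (1/√2)i|1100⟩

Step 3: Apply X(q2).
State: (1/√2)i|1010⟩ + (1/√2)i|1110⟩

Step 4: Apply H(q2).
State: (1/2)i|1000⟩ - (1/2)i|1010⟩ + (1/2)i|1100⟩ - (1/2)i|1110⟩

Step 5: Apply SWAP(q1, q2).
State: (1/2)i|1000⟩ + (1/2)i|1010⟩ - (1/2)i|1100⟩ - (1/2)i|1110⟩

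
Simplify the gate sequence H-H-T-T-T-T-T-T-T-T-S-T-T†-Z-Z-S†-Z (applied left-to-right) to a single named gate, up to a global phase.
Z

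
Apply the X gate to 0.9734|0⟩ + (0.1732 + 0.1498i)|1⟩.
(0.1732 + 0.1498i)|0⟩ + 0.9734|1⟩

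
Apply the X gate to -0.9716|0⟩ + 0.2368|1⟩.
0.2368|0⟩ - 0.9716|1⟩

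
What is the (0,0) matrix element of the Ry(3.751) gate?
-0.3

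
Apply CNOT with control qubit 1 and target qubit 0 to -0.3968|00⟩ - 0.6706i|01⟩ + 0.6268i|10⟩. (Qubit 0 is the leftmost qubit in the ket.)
-0.3968|00⟩ + 0.6268i|10⟩ - 0.6706i|11⟩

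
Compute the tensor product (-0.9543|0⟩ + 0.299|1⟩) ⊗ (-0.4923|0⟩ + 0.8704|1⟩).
0.4698|00⟩ - 0.8306|01⟩ - 0.1472|10⟩ + 0.2602|11⟩

amp(|b₁b₂…⟩) = product of the factor amplitudes for bits b₁, b₂, …; only kets whose every factor amplitude is nonzero survive.
|00⟩: (-0.9543)(-0.4923) = 0.4698
|01⟩: (-0.9543)(0.8704) = -0.8306
|10⟩: (0.299)(-0.4923) = -0.1472
|11⟩: (0.299)(0.8704) = 0.2602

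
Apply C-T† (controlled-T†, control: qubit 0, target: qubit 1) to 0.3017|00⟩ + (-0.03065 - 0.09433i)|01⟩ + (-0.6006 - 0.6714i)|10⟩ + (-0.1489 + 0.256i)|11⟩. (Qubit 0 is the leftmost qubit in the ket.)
0.3017|00⟩ + (-0.03065 - 0.09433i)|01⟩ + (-0.6006 - 0.6714i)|10⟩ + (0.07573 + 0.2863i)|11⟩

C-T† leaves the control-|0⟩ kets |00⟩, |01⟩ unchanged and applies T† to qubit 1 on the control-|1⟩ pair (|10⟩, |11⟩).
T† = [[1, 0], [0, (1/√2 - (1/√2)i)]].
With a = amp(|10⟩) = (-0.6006 - 0.6714i) and b = amp(|11⟩) = (-0.1489 + 0.256i):
new amp(|10⟩) = (1)·a = (-0.6006 - 0.6714i)
new amp(|11⟩) = (1/√2 - (1/√2)i)·b = (0.07573 + 0.2863i)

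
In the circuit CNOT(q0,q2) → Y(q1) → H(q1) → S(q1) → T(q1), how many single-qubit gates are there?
4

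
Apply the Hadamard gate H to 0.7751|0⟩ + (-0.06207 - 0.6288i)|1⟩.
(0.5042 - 0.4446i)|0⟩ + (0.592 + 0.4446i)|1⟩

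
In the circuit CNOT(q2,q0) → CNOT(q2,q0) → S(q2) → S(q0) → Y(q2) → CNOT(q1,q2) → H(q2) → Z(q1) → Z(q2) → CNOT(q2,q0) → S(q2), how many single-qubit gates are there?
7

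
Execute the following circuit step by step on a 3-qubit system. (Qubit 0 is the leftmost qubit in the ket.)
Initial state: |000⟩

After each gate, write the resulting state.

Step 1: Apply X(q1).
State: |010⟩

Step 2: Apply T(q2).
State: |010⟩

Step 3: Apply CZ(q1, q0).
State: |010⟩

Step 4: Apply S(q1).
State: i|010⟩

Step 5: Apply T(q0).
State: i|010⟩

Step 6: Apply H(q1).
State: (1/√2)i|000⟩ - (1/√2)i|010⟩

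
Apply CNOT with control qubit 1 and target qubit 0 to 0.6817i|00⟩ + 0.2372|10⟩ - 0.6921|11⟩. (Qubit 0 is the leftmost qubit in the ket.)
0.6817i|00⟩ - 0.6921|01⟩ + 0.2372|10⟩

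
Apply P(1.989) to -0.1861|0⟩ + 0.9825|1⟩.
-0.1861|0⟩ + (-0.399 + 0.8978i)|1⟩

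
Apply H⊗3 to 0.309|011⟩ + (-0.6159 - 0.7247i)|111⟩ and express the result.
(-0.1085 - 0.2562i)|000⟩ + (0.1085 + 0.2562i)|001⟩ + (0.1085 + 0.2562i)|010⟩ + (-0.1085 - 0.2562i)|011⟩ + (0.327 + 0.2562i)|100⟩ + (-0.327 - 0.2562i)|101⟩ + (-0.327 - 0.2562i)|110⟩ + (0.327 + 0.2562i)|111⟩

H⊗3 gives amp(|y⟩) = (1/2√2) Σ_x (−1)^(x·y) amp(|x⟩), where x·y is the number of positions in which both x and y have a 1.
|000⟩: (0.309 + (-0.6159 - 0.7247i))/(2√2) = (-0.1085 - 0.2562i)
|001⟩: (-0.309 - (-0.6159 - 0.7247i))/(2√2) = (0.1085 + 0.2562i)
|010⟩: (-0.309 - (-0.6159 - 0.7247i))/(2√2) = (0.1085 + 0.2562i)
|011⟩: (0.309 + (-0.6159 - 0.7247i))/(2√2) = (-0.1085 - 0.2562i)
|100⟩: (0.309 - (-0.6159 - 0.7247i))/(2√2) = (0.327 + 0.2562i)
|101⟩: (-0.309 + (-0.6159 - 0.7247i))/(2√2) = (-0.327 - 0.2562i)
|110⟩: (-0.309 + (-0.6159 - 0.7247i))/(2√2) = (-0.327 - 0.2562i)
|111⟩: (0.309 - (-0.6159 - 0.7247i))/(2√2) = (0.327 + 0.2562i)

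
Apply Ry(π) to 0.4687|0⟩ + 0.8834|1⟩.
-0.8834|0⟩ + 0.4687|1⟩

Ry(π) = [[cos(θ/2), −sin(θ/2)], [sin(θ/2), cos(θ/2)]]; θ = π, cos(θ/2) ≈ 0, sin(θ/2) ≈ 1.
With a = amp(|0⟩) = 0.4687 and b = amp(|1⟩) = 0.8834:
new amp(|0⟩) = (-1)·b = -0.8834
new amp(|1⟩) = (1)·a = 0.4687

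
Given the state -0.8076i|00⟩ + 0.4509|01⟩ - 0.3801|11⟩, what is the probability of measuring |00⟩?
0.6522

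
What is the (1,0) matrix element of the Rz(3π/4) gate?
0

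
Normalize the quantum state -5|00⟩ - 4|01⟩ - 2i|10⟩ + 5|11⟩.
-0.5976|00⟩ - 0.4781|01⟩ - 0.239i|10⟩ + 0.5976|11⟩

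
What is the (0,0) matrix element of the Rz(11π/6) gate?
(-0.9659 - 0.2588i)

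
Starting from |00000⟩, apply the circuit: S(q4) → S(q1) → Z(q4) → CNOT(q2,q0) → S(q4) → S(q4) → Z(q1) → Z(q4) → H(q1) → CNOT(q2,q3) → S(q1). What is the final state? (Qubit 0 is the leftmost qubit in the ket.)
1/√2|00000⟩ + (1/√2)i|01000⟩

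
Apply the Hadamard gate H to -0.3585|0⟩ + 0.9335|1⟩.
0.4066|0⟩ - 0.9136|1⟩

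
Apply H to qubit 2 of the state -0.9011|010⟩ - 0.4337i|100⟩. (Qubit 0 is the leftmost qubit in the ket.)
-0.6372|010⟩ - 0.6372|011⟩ - 0.3067i|100⟩ - 0.3067i|101⟩

H on qubit 2 mixes each pair of kets that differ only in qubit 2: amplitudes (a, b) of (|…0…⟩, |…1…⟩) become ((a + b)/√2, (a − b)/√2). Kets absent from the input have amplitude 0.
(|010⟩, |011⟩): (a, b) = (-0.9011, 0) → (-0.6372, -0.6372)
(|100⟩, |101⟩): (a, b) = (-0.4337i, 0) → (-0.3067i, -0.3067i)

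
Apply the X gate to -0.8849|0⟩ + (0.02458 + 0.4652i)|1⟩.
(0.02458 + 0.4652i)|0⟩ - 0.8849|1⟩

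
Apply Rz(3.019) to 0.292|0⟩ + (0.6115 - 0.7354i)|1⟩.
(0.01789 - 0.2915i)|0⟩ + (0.7715 + 0.5653i)|1⟩

Rz(3.019) = [[e^(−iθ/2), 0], [0, e^(iθ/2)]] with e^(±iθ/2) = cos(θ/2) ± i·sin(θ/2); θ = 3.019, cos(θ/2) ≈ 0.0612579, sin(θ/2) ≈ 0.998122.
With a = amp(|0⟩) = 0.292 and b = amp(|1⟩) = (0.6115 - 0.7354i):
new amp(|0⟩) = (0.0612579 - 0.998122i)·a = (0.01789 - 0.2915i)
new amp(|1⟩) = (0.0612579 + 0.998122i)·b = (0.7715 + 0.5653i)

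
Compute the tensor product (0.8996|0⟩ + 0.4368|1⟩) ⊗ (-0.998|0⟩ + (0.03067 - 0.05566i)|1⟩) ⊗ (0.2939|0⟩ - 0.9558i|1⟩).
-0.2639|000⟩ + 0.8581i|001⟩ + (0.008109 - 0.01472i)|010⟩ + (-0.04786 - 0.02637i)|011⟩ - 0.1281|100⟩ + 0.4167i|101⟩ + (0.003937 - 0.007145i)|110⟩ + (-0.02324 - 0.0128i)|111⟩

amp(|b₁b₂…⟩) = product of the factor amplitudes for bits b₁, b₂, …; only kets whose every factor amplitude is nonzero survive.
|000⟩: (0.8996)(-0.998)(0.2939) = -0.2639
|001⟩: (0.8996)(-0.998)(-0.9558i) = 0.8581i
|010⟩: (0.8996)(0.03067 - 0.05566i)(0.2939) = (0.008109 - 0.01472i)
|011⟩: (0.8996)(0.03067 - 0.05566i)(-0.9558i) = (-0.04786 - 0.02637i)
|100⟩: (0.4368)(-0.998)(0.2939) = -0.1281
|101⟩: (0.4368)(-0.998)(-0.9558i) = 0.4167i
|110⟩: (0.4368)(0.03067 - 0.05566i)(0.2939) = (0.003937 - 0.007145i)
|111⟩: (0.4368)(0.03067 - 0.05566i)(-0.9558i) = (-0.02324 - 0.0128i)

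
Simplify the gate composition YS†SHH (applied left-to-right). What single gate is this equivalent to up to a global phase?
Y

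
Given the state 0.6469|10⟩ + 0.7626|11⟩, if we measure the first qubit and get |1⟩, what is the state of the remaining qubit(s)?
0.6469|0⟩ + 0.7626|1⟩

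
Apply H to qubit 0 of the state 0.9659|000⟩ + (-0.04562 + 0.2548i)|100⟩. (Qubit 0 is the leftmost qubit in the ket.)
(0.6507 + 0.1802i)|000⟩ + (0.7153 - 0.1802i)|100⟩

H on qubit 0 mixes each pair of kets that differ only in qubit 0: amplitudes (a, b) of (|…0…⟩, |…1…⟩) become ((a + b)/√2, (a − b)/√2). Kets absent from the input have amplitude 0.
(|000⟩, |100⟩): (a, b) = (0.9659, (-0.04562 + 0.2548i)) → ((0.6507 + 0.1802i), (0.7153 - 0.1802i))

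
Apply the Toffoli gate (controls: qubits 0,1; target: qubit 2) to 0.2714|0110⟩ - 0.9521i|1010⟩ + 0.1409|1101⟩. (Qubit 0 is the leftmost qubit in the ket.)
0.2714|0110⟩ - 0.9521i|1010⟩ + 0.1409|1111⟩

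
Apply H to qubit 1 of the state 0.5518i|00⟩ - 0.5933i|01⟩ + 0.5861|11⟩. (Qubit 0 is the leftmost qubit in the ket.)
-0.02934i|00⟩ + 0.8097i|01⟩ + 0.4144|10⟩ - 0.4144|11⟩

H on qubit 1 mixes each pair of kets that differ only in qubit 1: amplitudes (a, b) of (|…0…⟩, |…1…⟩) become ((a + b)/√2, (a − b)/√2). Kets absent from the input have amplitude 0.
(|00⟩, |01⟩): (a, b) = (0.5518i, -0.5933i) → (-0.02934i, 0.8097i)
(|10⟩, |11⟩): (a, b) = (0, 0.5861) → (0.4144, -0.4144)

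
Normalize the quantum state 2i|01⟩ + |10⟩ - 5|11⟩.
0.3651i|01⟩ + 0.1826|10⟩ - 0.9129|11⟩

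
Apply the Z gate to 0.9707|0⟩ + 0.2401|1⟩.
0.9707|0⟩ - 0.2401|1⟩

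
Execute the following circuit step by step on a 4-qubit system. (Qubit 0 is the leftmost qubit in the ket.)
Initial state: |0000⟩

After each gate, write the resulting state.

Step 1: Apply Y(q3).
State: i|0001⟩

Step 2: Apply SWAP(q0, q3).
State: i|1000⟩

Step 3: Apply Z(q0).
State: -i|1000⟩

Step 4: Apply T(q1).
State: -i|1000⟩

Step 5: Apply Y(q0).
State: -|0000⟩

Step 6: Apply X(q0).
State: -|1000⟩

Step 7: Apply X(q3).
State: -|1001⟩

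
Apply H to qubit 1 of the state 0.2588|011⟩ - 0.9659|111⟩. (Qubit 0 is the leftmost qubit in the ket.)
0.183|001⟩ - 0.183|011⟩ - 0.683|101⟩ + 0.683|111⟩

H on qubit 1 mixes each pair of kets that differ only in qubit 1: amplitudes (a, b) of (|…0…⟩, |…1…⟩) become ((a + b)/√2, (a − b)/√2). Kets absent from the input have amplitude 0.
(|001⟩, |011⟩): (a, b) = (0, 0.2588) → (0.183, -0.183)
(|101⟩, |111⟩): (a, b) = (0, -0.9659) → (-0.683, 0.683)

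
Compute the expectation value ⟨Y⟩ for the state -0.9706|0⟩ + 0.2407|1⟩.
0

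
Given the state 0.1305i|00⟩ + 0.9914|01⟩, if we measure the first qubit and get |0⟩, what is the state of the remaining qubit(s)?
0.1305i|0⟩ + 0.9914|1⟩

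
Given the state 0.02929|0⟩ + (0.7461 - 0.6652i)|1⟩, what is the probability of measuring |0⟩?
0.0008579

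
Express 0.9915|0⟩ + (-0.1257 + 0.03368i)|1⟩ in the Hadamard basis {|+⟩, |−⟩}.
(0.6122 + 0.02382i)|+⟩ + (0.79 - 0.02382i)|−⟩

With |ψ⟩ = α|0⟩ + β|1⟩, the Hadamard-basis coefficients are ⟨+|ψ⟩ = (α + β)/√2 and ⟨−|ψ⟩ = (α − β)/√2.
Here α = 0.9915, β = (-0.1257 + 0.03368i): (α + β)/√2 = (0.6122 + 0.02382i), (α − β)/√2 = (0.79 - 0.02382i).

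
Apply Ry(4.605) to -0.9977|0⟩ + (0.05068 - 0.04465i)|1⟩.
(0.6289 + 0.03322i)|0⟩ + (-0.7762 + 0.02983i)|1⟩

Ry(4.605) = [[cos(θ/2), −sin(θ/2)], [sin(θ/2), cos(θ/2)]]; θ = 4.605, cos(θ/2) ≈ -0.668138, sin(θ/2) ≈ 0.744037.
With a = amp(|0⟩) = -0.9977 and b = amp(|1⟩) = (0.05068 - 0.04465i):
new amp(|0⟩) = (-0.668138)·a + (-0.744037)·b = (0.6289 + 0.03322i)
new amp(|1⟩) = (0.744037)·a + (-0.668138)·b = (-0.7762 + 0.02983i)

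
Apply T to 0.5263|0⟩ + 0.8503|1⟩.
0.5263|0⟩ + (0.6013 + 0.6013i)|1⟩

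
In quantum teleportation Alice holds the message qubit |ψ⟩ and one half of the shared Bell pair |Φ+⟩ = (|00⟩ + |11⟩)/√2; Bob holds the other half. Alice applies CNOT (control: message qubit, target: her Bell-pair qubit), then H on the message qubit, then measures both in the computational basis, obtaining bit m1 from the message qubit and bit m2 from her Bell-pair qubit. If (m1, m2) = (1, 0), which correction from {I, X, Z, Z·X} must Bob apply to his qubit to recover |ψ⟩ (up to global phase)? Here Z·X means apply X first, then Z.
Z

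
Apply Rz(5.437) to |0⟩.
(-0.9118 - 0.4106i)|0⟩

Rz(5.437) = [[e^(−iθ/2), 0], [0, e^(iθ/2)]] with e^(±iθ/2) = cos(θ/2) ± i·sin(θ/2); θ = 5.437, cos(θ/2) ≈ -0.911824, sin(θ/2) ≈ 0.410582.
With a = amp(|0⟩) = 1 and b = amp(|1⟩) = 0:
new amp(|0⟩) = (-0.911824 - 0.410582i)·a = (-0.9118 - 0.4106i)
new amp(|1⟩) = (-0.911824 + 0.410582i)·b = 0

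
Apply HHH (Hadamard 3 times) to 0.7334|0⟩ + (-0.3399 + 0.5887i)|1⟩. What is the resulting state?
(0.2782 + 0.4163i)|0⟩ + (0.7589 - 0.4163i)|1⟩

H² = I, so H^3 = H: a single Hadamard. With (a, b) = (0.7334, (-0.3399 + 0.5887i)), H gives ((a + b)/√2, (a − b)/√2) = ((0.2782 + 0.4163i), (0.7589 - 0.4163i)).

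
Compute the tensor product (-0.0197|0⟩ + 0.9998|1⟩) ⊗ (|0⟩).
-0.0197|00⟩ + 0.9998|10⟩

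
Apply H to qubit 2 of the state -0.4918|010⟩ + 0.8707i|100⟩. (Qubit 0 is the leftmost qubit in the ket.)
-0.3478|010⟩ - 0.3478|011⟩ + 0.6157i|100⟩ + 0.6157i|101⟩

H on qubit 2 mixes each pair of kets that differ only in qubit 2: amplitudes (a, b) of (|…0…⟩, |…1…⟩) become ((a + b)/√2, (a − b)/√2). Kets absent from the input have amplitude 0.
(|010⟩, |011⟩): (a, b) = (-0.4918, 0) → (-0.3478, -0.3478)
(|100⟩, |101⟩): (a, b) = (0.8707i, 0) → (0.6157i, 0.6157i)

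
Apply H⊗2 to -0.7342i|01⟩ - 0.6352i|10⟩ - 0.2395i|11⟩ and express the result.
-0.8045i|00⟩ + 0.1693i|01⟩ + 0.07025i|10⟩ + 0.565i|11⟩

H⊗2 gives amp(|y⟩) = (1/2) Σ_x (−1)^(x·y) amp(|x⟩), where x·y is the number of positions in which both x and y have a 1.
|00⟩: (-0.7342i - 0.6352i - 0.2395i)/2 = -0.8045i
|01⟩: (0.7342i - 0.6352i + 0.2395i)/2 = 0.1693i
|10⟩: (-0.7342i + 0.6352i + 0.2395i)/2 = 0.07025i
|11⟩: (0.7342i + 0.6352i - 0.2395i)/2 = 0.565i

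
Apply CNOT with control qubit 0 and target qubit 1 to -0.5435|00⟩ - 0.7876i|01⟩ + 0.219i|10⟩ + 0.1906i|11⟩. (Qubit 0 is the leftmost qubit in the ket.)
-0.5435|00⟩ - 0.7876i|01⟩ + 0.1906i|10⟩ + 0.219i|11⟩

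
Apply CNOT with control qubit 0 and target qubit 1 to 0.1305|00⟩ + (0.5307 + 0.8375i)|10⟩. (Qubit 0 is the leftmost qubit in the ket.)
0.1305|00⟩ + (0.5307 + 0.8375i)|11⟩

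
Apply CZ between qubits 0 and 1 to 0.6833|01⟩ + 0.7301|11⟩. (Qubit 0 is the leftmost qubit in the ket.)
0.6833|01⟩ - 0.7301|11⟩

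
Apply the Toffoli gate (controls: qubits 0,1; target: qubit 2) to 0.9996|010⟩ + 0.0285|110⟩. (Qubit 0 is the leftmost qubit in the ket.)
0.9996|010⟩ + 0.0285|111⟩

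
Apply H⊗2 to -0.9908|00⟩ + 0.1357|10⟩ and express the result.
-0.4276|00⟩ - 0.4276|01⟩ - 0.5633|10⟩ - 0.5633|11⟩

H⊗2 gives amp(|y⟩) = (1/2) Σ_x (−1)^(x·y) amp(|x⟩), where x·y is the number of positions in which both x and y have a 1.
|00⟩: (-0.9908 + 0.1357)/2 = -0.4276
|01⟩: (-0.9908 + 0.1357)/2 = -0.4276
|10⟩: (-0.9908 - 0.1357)/2 = -0.5633
|11⟩: (-0.9908 - 0.1357)/2 = -0.5633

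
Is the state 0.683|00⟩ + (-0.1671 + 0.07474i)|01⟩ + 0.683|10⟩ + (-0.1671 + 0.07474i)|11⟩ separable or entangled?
Separable

Writing the state as a|00⟩ + b|01⟩ + c|10⟩ + d|11⟩, it is a product state iff ad − bc = 0.
Here (a, b, c, d) = (0.683, (-0.1671 + 0.07474i), 0.683, (-0.1671 + 0.07474i)): ad − bc = (0.683)(-0.1671 + 0.07474i) − (-0.1671 + 0.07474i)(0.683) = 0, so the state is separable.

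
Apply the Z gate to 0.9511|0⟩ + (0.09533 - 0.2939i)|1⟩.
0.9511|0⟩ + (-0.09533 + 0.2939i)|1⟩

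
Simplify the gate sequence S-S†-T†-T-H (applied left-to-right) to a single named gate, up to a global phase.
H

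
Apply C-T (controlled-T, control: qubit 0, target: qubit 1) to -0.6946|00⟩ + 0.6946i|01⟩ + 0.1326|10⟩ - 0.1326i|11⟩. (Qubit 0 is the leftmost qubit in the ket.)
-0.6946|00⟩ + 0.6946i|01⟩ + 0.1326|10⟩ + (0.09376 - 0.09376i)|11⟩

C-T leaves the control-|0⟩ kets |00⟩, |01⟩ unchanged and applies T to qubit 1 on the control-|1⟩ pair (|10⟩, |11⟩).
T = [[1, 0], [0, (1/√2 + (1/√2)i)]].
With a = amp(|10⟩) = 0.1326 and b = amp(|11⟩) = -0.1326i:
new amp(|10⟩) = (1)·a = 0.1326
new amp(|11⟩) = (1/√2 + (1/√2)i)·b = (0.09376 - 0.09376i)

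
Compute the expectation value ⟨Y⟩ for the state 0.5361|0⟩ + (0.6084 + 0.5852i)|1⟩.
0.6275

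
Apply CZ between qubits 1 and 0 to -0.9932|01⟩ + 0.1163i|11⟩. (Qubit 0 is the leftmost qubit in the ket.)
-0.9932|01⟩ - 0.1163i|11⟩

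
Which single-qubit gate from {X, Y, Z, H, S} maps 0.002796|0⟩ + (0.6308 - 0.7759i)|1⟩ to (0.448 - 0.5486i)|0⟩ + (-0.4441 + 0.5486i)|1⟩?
H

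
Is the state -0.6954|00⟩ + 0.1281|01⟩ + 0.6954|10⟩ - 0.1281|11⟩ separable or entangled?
Separable

Writing the state as a|00⟩ + b|01⟩ + c|10⟩ + d|11⟩, it is a product state iff ad − bc = 0.
Here (a, b, c, d) = (-0.6954, 0.1281, 0.6954, -0.1281): ad − bc = (-0.6954)(-0.1281) − (0.1281)(0.6954) = 0, so the state is separable.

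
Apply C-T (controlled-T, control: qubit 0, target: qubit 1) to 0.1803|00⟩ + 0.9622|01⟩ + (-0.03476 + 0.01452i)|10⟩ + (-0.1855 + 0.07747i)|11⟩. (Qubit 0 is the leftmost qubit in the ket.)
0.1803|00⟩ + 0.9622|01⟩ + (-0.03476 + 0.01452i)|10⟩ + (-0.1859 - 0.07639i)|11⟩

C-T leaves the control-|0⟩ kets |00⟩, |01⟩ unchanged and applies T to qubit 1 on the control-|1⟩ pair (|10⟩, |11⟩).
T = [[1, 0], [0, (1/√2 + (1/√2)i)]].
With a = amp(|10⟩) = (-0.03476 + 0.01452i) and b = amp(|11⟩) = (-0.1855 + 0.07747i):
new amp(|10⟩) = (1)·a = (-0.03476 + 0.01452i)
new amp(|11⟩) = (1/√2 + (1/√2)i)·b = (-0.1859 - 0.07639i)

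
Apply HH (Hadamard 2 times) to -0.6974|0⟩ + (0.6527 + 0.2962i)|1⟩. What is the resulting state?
-0.6974|0⟩ + (0.6527 + 0.2962i)|1⟩

H² = I, so an even number of Hadamards cancels: H^2 = I and the state is unchanged.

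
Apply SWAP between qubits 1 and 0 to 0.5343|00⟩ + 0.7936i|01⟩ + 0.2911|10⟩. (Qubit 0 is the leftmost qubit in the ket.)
0.5343|00⟩ + 0.2911|01⟩ + 0.7936i|10⟩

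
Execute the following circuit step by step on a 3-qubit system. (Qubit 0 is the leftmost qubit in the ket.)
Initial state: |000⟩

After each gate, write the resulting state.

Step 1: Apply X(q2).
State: |001⟩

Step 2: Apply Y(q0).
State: i|101⟩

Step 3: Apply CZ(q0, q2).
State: -i|101⟩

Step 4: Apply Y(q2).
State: -|100⟩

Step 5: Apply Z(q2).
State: -|100⟩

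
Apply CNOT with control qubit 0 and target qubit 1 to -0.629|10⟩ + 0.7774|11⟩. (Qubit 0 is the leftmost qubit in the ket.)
0.7774|10⟩ - 0.629|11⟩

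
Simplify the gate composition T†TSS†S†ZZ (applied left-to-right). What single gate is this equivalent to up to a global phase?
S†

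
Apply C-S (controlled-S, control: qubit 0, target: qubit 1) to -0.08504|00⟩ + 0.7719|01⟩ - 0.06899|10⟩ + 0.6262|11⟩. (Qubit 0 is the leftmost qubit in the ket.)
-0.08504|00⟩ + 0.7719|01⟩ - 0.06899|10⟩ + 0.6262i|11⟩

C-S leaves the control-|0⟩ kets |00⟩, |01⟩ unchanged and applies S to qubit 1 on the control-|1⟩ pair (|10⟩, |11⟩).
S = [[1, 0], [0, i]].
With a = amp(|10⟩) = -0.06899 and b = amp(|11⟩) = 0.6262:
new amp(|10⟩) = (1)·a = -0.06899
new amp(|11⟩) = (i)·b = 0.6262i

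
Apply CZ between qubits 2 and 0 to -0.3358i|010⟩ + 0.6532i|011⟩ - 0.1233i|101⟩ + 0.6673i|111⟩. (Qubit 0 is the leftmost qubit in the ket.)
-0.3358i|010⟩ + 0.6532i|011⟩ + 0.1233i|101⟩ - 0.6673i|111⟩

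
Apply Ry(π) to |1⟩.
-|0⟩

Ry(π) = [[cos(θ/2), −sin(θ/2)], [sin(θ/2), cos(θ/2)]]; θ = π, cos(θ/2) ≈ 0, sin(θ/2) ≈ 1.
With a = amp(|0⟩) = 0 and b = amp(|1⟩) = 1:
new amp(|0⟩) = (-1)·b = -1
new amp(|1⟩) = (1)·a = 0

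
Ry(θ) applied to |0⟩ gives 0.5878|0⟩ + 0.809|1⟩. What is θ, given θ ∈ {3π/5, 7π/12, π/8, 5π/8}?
3π/5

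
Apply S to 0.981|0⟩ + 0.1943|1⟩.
0.981|0⟩ + 0.1943i|1⟩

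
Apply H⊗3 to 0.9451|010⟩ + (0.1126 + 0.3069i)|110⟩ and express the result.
(0.374 + 0.1085i)|000⟩ + (0.374 + 0.1085i)|001⟩ + (-0.374 - 0.1085i)|010⟩ + (-0.374 - 0.1085i)|011⟩ + (0.2943 - 0.1085i)|100⟩ + (0.2943 - 0.1085i)|101⟩ + (-0.2943 + 0.1085i)|110⟩ + (-0.2943 + 0.1085i)|111⟩

H⊗3 gives amp(|y⟩) = (1/2√2) Σ_x (−1)^(x·y) amp(|x⟩), where x·y is the number of positions in which both x and y have a 1.
|000⟩: (0.9451 + (0.1126 + 0.3069i))/(2√2) = (0.374 + 0.1085i)
|001⟩: (0.9451 + (0.1126 + 0.3069i))/(2√2) = (0.374 + 0.1085i)
|010⟩: (-0.9451 - (0.1126 + 0.3069i))/(2√2) = (-0.374 - 0.1085i)
|011⟩: (-0.9451 - (0.1126 + 0.3069i))/(2√2) = (-0.374 - 0.1085i)
|100⟩: (0.9451 - (0.1126 + 0.3069i))/(2√2) = (0.2943 - 0.1085i)
|101⟩: (0.9451 - (0.1126 + 0.3069i))/(2√2) = (0.2943 - 0.1085i)
|110⟩: (-0.9451 + (0.1126 + 0.3069i))/(2√2) = (-0.2943 + 0.1085i)
|111⟩: (-0.9451 + (0.1126 + 0.3069i))/(2√2) = (-0.2943 + 0.1085i)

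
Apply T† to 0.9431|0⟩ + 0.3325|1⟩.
0.9431|0⟩ + (0.2351 - 0.2351i)|1⟩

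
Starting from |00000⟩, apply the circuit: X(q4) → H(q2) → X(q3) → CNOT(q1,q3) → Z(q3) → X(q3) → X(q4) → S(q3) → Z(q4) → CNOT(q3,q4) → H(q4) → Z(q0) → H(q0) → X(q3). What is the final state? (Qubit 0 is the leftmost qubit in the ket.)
-1/√8|00010⟩ - 1/√8|00011⟩ - 1/√8|00110⟩ - 1/√8|00111⟩ - 1/√8|10010⟩ - 1/√8|10011⟩ - 1/√8|10110⟩ - 1/√8|10111⟩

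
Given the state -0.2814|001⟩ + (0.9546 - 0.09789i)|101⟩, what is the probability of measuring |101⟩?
0.9208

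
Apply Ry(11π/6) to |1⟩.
-0.2588|0⟩ - 0.9659|1⟩

Ry(11π/6) = [[cos(θ/2), −sin(θ/2)], [sin(θ/2), cos(θ/2)]]; θ = 11π/6, cos(θ/2) ≈ -0.965926, sin(θ/2) ≈ 0.258819.
With a = amp(|0⟩) = 0 and b = amp(|1⟩) = 1:
new amp(|0⟩) = (-0.965926)·a + (-0.258819)·b = -0.2588
new amp(|1⟩) = (0.258819)·a + (-0.965926)·b = -0.9659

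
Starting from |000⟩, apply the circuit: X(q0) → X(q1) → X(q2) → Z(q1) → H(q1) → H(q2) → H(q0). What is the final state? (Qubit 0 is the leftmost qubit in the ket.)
-1/√8|000⟩ + 1/√8|001⟩ + 1/√8|010⟩ - 1/√8|011⟩ + 1/√8|100⟩ - 1/√8|101⟩ - 1/√8|110⟩ + 1/√8|111⟩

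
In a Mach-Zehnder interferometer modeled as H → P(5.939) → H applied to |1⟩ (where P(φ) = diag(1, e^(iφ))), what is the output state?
(0.02932 + 0.1687i)|0⟩ + (0.9707 - 0.1687i)|1⟩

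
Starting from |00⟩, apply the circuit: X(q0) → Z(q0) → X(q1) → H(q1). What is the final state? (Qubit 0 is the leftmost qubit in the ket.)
-1/√2|10⟩ + 1/√2|11⟩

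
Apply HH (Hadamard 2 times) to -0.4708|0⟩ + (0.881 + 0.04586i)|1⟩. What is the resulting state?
-0.4708|0⟩ + (0.881 + 0.04586i)|1⟩

H² = I, so an even number of Hadamards cancels: H^2 = I and the state is unchanged.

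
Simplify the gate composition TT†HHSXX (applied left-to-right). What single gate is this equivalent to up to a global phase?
S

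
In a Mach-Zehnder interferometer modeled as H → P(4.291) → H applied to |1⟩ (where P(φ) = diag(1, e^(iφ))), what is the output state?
(0.7045 + 0.4563i)|0⟩ + (0.2955 - 0.4563i)|1⟩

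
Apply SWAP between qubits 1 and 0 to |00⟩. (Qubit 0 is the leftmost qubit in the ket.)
|00⟩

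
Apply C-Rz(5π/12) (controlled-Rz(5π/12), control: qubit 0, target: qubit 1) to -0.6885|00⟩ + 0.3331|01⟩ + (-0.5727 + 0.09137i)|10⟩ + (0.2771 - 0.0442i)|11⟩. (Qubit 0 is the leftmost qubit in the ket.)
-0.6885|00⟩ + 0.3331|01⟩ + (-0.3987 + 0.4211i)|10⟩ + (0.2467 + 0.1336i)|11⟩

C-Rz(5π/12) leaves the control-|0⟩ kets |00⟩, |01⟩ unchanged and applies Rz(5π/12) to qubit 1 on the control-|1⟩ pair (|10⟩, |11⟩).
Rz(5π/12) = [[e^(−iθ/2), 0], [0, e^(iθ/2)]] with e^(±iθ/2) = cos(θ/2) ± i·sin(θ/2); θ = 5π/12, cos(θ/2) ≈ 0.793353, sin(θ/2) ≈ 0.608761.
With a = amp(|10⟩) = (-0.5727 + 0.09137i) and b = amp(|11⟩) = (0.2771 - 0.0442i):
new amp(|10⟩) = (0.793353 - 0.608761i)·a = (-0.3987 + 0.4211i)
new amp(|11⟩) = (0.793353 + 0.608761i)·b = (0.2467 + 0.1336i)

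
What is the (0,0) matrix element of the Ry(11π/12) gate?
0.1305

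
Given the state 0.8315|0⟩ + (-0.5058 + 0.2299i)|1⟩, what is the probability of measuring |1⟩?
0.3087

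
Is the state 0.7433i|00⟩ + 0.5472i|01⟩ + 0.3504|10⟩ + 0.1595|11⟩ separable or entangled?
Entangled

Writing the state as a|00⟩ + b|01⟩ + c|10⟩ + d|11⟩, it is a product state iff ad − bc = 0.
Here (a, b, c, d) = (0.7433i, 0.5472i, 0.3504, 0.1595): ad − bc = (0.7433i)(0.1595) − (0.5472i)(0.3504) = -0.07318i ≠ 0, so the state is entangled.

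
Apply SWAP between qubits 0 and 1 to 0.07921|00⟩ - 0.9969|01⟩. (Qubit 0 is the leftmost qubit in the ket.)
0.07921|00⟩ - 0.9969|10⟩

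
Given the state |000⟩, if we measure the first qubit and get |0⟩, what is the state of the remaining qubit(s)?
|00⟩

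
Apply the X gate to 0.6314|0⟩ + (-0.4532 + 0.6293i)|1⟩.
(-0.4532 + 0.6293i)|0⟩ + 0.6314|1⟩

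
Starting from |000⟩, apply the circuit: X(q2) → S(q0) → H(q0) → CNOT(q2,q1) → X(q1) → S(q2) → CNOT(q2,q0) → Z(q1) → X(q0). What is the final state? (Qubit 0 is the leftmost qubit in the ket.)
(1/√2)i|001⟩ + (1/√2)i|101⟩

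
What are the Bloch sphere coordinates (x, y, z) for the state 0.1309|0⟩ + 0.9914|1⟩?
(0.2595, 0, -0.9657)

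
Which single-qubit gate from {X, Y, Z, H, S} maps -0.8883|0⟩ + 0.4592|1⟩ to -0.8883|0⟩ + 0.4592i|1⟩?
S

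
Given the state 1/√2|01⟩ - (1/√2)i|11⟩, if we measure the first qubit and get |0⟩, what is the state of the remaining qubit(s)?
|1⟩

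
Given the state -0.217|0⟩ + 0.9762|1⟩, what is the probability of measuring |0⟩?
0.04709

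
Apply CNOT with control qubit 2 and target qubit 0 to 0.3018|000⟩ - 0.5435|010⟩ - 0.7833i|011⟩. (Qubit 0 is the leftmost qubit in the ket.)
0.3018|000⟩ - 0.5435|010⟩ - 0.7833i|111⟩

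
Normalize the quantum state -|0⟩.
-|0⟩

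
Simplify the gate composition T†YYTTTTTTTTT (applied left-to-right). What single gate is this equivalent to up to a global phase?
I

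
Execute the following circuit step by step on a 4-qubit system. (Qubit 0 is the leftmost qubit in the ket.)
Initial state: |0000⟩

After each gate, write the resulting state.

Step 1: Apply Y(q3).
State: i|0001⟩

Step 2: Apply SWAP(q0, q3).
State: i|1000⟩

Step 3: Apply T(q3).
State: i|1000⟩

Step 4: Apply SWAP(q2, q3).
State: i|1000⟩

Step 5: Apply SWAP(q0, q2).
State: i|0010⟩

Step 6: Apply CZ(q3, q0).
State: i|0010⟩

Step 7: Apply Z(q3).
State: i|0010⟩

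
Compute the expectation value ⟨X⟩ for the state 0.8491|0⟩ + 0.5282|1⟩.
0.897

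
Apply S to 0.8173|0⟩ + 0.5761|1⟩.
0.8173|0⟩ + 0.5761i|1⟩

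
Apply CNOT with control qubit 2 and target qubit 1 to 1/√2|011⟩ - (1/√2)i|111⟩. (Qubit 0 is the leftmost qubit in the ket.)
1/√2|001⟩ - (1/√2)i|101⟩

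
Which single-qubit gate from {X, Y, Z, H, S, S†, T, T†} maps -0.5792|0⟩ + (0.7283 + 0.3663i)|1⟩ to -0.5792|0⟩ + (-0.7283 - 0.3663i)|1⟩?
Z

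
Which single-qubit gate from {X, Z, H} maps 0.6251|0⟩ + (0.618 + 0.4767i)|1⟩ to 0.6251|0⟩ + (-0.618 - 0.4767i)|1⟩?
Z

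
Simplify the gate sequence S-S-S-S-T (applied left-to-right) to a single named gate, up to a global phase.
T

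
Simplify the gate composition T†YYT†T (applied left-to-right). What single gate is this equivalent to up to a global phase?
T†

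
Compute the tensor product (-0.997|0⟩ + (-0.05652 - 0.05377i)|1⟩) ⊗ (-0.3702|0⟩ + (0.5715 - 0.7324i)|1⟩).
0.3691|00⟩ + (-0.5698 + 0.7302i)|01⟩ + (0.02092 + 0.01991i)|10⟩ + (-0.07168 + 0.01067i)|11⟩

amp(|b₁b₂…⟩) = product of the factor amplitudes for bits b₁, b₂, …; only kets whose every factor amplitude is nonzero survive.
|00⟩: (-0.997)(-0.3702) = 0.3691
|01⟩: (-0.997)(0.5715 - 0.7324i) = (-0.5698 + 0.7302i)
|10⟩: (-0.05652 - 0.05377i)(-0.3702) = (0.02092 + 0.01991i)
|11⟩: (-0.05652 - 0.05377i)(0.5715 - 0.7324i) = (-0.07168 + 0.01067i)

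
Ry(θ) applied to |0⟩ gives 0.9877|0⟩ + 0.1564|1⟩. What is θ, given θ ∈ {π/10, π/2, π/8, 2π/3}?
π/10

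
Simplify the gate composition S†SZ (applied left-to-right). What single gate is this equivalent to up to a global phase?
Z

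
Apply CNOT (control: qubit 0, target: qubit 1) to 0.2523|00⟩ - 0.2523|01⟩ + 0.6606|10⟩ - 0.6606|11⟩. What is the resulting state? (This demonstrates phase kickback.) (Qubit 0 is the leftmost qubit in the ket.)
0.2523|00⟩ - 0.2523|01⟩ - 0.6606|10⟩ + 0.6606|11⟩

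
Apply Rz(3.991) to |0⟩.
(-0.4121 - 0.9112i)|0⟩

Rz(3.991) = [[e^(−iθ/2), 0], [0, e^(iθ/2)]] with e^(±iθ/2) = cos(θ/2) ± i·sin(θ/2); θ = 3.991, cos(θ/2) ≈ -0.412051, sin(θ/2) ≈ 0.911161.
With a = amp(|0⟩) = 1 and b = amp(|1⟩) = 0:
new amp(|0⟩) = (-0.412051 - 0.911161i)·a = (-0.4121 - 0.9112i)
new amp(|1⟩) = (-0.412051 + 0.911161i)·b = 0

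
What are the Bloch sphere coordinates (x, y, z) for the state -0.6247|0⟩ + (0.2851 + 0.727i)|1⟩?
(-0.3562, -0.9083, -0.2196)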